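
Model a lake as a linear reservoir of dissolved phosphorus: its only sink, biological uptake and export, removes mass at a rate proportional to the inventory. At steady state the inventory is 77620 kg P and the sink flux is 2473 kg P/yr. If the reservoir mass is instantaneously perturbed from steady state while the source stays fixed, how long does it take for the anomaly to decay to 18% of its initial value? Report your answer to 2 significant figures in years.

For a linear reservoir the anomaly decays as exp(−t/τ) with τ = M/F = 77620/2473 = 31.39 yr.
exp(−t/τ) = 0.18 ⇒ t = −τ ln(0.18) = 31.39 × 1.715 = 53.82 yr.

54 yr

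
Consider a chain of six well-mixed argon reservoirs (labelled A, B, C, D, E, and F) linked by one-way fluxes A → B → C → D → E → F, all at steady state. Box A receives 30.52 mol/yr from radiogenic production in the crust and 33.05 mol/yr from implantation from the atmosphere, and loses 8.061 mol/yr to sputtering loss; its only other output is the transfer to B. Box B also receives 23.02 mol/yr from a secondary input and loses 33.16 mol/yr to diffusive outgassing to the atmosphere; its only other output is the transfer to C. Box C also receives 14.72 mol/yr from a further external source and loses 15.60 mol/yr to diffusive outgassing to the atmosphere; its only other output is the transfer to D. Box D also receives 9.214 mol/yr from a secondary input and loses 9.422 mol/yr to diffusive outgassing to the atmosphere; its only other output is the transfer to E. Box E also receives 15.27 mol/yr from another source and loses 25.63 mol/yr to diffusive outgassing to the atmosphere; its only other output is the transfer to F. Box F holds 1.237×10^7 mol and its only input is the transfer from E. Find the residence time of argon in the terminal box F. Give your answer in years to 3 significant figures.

Box A: F(A→B) = (30.52 + 33.05) − 8.061 = 55.509 mol/yr.
Box B: F(B→C) = (55.509 + 23.02) − 33.16 = 45.369 mol/yr.
Box C: F(C→D) = (45.369 + 14.72) − 15.60 = 44.489 mol/yr.
Box D: F(D→E) = (44.489 + 9.214) − 9.422 = 44.281 mol/yr.
Box E: F(E→F) = (44.281 + 15.27) − 25.63 = 33.921 mol/yr.
Box F throughput = its input = 33.921 mol/yr; τ = 1.237×10^7 / 33.921 = 364700 yr.

365000 yr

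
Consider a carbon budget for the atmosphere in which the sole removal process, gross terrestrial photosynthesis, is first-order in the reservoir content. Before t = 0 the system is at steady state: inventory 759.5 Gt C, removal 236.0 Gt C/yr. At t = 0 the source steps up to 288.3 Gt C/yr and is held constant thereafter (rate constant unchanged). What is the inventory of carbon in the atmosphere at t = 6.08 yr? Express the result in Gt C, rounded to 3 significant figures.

The sink rate constant is k = F₀/M₀ = 236.0/759.5 = 0.3107 yr⁻¹.
Solving dM/dt = F₁ − kM with M(0) = M₀ gives M(t) = F₁/k + (M₀ − F₁/k)·e^(−kt).
F₁/k = 288.3/0.3107 = 927.81 Gt C; kt = 0.3107 × 6.08 = 1.889, e^(−kt) = 0.1512.
M(6.08) = 927.81 + (759.5 − 927.81) × 0.1512 = 927.81 − 25.45 = 902.37 Gt C.

902 Gt C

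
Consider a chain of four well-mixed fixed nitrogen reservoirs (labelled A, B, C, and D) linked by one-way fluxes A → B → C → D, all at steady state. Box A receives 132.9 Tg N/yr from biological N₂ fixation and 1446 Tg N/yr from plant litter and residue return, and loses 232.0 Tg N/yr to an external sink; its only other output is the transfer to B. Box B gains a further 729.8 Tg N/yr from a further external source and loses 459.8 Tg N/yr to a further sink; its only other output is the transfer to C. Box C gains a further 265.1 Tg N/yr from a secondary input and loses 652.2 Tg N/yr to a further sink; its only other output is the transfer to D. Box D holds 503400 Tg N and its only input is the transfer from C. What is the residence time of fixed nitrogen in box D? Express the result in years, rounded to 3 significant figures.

Box A: F(A→B) = (132.9 + 1446) − 232.0 = 1346.9 Tg N/yr.
Box B: F(B→C) = (1346.9 + 729.8) − 459.8 = 1616.9 Tg N/yr.
Box C: F(C→D) = (1616.9 + 265.1) − 652.2 = 1229.8 Tg N/yr.
Box D throughput = its input = 1229.8 Tg N/yr; τ = 503400 / 1229.8 = 409.3 yr.

409 yr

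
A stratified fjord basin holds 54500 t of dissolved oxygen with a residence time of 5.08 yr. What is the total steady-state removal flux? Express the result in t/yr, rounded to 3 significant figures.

10700 t/yr

F = M / τ = 54500 / 5.08 = 10730 t/yr.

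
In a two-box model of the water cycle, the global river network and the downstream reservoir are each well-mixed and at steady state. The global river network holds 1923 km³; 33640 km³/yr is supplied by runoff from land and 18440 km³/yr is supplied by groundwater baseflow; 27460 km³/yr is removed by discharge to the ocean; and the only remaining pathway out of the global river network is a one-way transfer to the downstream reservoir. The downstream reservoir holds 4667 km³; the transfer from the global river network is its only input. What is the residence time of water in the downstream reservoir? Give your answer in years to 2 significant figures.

Balance the global river network: ΣF_in = 33640 + 18440 = 52080 km³/yr.
Transfer to the downstream reservoir = ΣF_in − (27460) = 24620 km³/yr.
At steady state the output of the downstream reservoir equals its input, 24620 km³/yr.
τ = M / F = 4667 / 24620 = 0.1896 yr.

0.19 yr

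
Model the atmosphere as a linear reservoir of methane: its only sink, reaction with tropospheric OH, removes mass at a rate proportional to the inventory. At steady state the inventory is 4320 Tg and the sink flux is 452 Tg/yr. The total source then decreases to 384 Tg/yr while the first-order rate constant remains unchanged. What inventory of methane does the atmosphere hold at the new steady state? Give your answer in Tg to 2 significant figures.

3700 Tg

Rate constant k = F/M = 452 / 4320 = 0.1046 yr⁻¹.
At the new steady state, source = k·M_new ⇒ M_new = 384 / 0.1046 = 3670 Tg.
(Equivalently M_new = M × F_new/F_old = 4320 × 384/452.)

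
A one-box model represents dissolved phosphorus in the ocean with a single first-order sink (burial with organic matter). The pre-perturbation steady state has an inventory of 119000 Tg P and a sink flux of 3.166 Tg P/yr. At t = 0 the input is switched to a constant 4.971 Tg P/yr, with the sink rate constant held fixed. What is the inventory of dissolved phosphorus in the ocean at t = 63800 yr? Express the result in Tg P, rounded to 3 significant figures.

174000 Tg P

τ = M₀/F₀ = 119000/3.166 = 37590 yr; rate constant k = 1/τ.
New steady state M_∞ = F₁/k = F₁·τ = 4.971 × 37590 = 186840 Tg P.
M(t) = M_∞ + (M₀ − M_∞)·e^(−t/τ); t/τ = 63800/37590 = 1.697, so e^(−t/τ) = 0.1832.
M(t) = 186840 − 67840 × 0.1832 = 174420 Tg P.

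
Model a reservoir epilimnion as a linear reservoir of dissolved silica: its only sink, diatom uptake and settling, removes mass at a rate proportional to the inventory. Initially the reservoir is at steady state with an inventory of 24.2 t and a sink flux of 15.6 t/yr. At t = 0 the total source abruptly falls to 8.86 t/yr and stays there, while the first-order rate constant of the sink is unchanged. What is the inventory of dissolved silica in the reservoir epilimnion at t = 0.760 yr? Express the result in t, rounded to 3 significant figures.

The sink rate constant is k = F₀/M₀ = 15.6/24.2 = 0.6446 yr⁻¹.
Solving dM/dt = F₁ − kM with M(0) = M₀ gives M(t) = F₁/k + (M₀ − F₁/k)·e^(−kt).
F₁/k = 8.86/0.6446 = 13.744 t; kt = 0.6446 × 0.760 = 0.4899, e^(−kt) = 0.6127.
M(0.760) = 13.744 + (24.2 − 13.744) × 0.6127 = 13.744 + 6.406 = 20.150 t.

20.2 t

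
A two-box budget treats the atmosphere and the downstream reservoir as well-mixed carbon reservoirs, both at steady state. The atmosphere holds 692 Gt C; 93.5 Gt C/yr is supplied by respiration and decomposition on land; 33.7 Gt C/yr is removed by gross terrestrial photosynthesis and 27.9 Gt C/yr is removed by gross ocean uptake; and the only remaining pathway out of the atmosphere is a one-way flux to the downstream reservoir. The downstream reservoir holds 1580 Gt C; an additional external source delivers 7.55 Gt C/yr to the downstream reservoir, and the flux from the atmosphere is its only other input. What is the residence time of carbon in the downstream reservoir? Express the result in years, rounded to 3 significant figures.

40.1 yr

Balance the atmosphere: ΣF_in = 93.500 Gt C/yr.
Flux to the downstream reservoir = ΣF_in − (33.7 + 27.9) = 31.900 Gt C/yr.
Total input to the downstream reservoir = 31.900 + 7.55 = 39.450 Gt C/yr; at steady state this equals its total output.
τ = M / F = 1580 / 39.450 = 40.05 yr.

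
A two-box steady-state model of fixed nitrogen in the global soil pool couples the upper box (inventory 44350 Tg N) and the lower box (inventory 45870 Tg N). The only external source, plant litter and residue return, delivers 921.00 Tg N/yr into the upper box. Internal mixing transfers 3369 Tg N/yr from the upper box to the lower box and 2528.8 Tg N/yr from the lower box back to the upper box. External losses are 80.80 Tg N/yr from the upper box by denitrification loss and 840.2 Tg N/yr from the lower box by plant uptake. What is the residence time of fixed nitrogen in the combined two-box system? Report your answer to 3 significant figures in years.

Treat the two boxes together as one reservoir: the mixing fluxes between them are internal recycling, so τ = ΣM / Σ(external losses).
M_total = 44350 + 45870 = 90220 Tg N.
ΣF_external_out = 80.80 + 840.2 = 921.00 Tg N/yr.
τ = M_total / ΣF_ext = 90220 / 921.00 = 97.96 yr.

98.0 yr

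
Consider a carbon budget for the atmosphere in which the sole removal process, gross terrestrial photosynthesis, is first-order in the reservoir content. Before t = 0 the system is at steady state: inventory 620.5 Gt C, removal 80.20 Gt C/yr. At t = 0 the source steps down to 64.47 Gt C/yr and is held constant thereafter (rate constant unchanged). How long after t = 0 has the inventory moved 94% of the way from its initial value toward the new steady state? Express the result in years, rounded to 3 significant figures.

τ = M₀/F₀ = 620.5/80.20 = 7.737 yr.
The remaining gap fraction is e^(−t/τ); 94% covered ⇒ e^(−t/τ) = 0.0600.
t = −τ ln(0.0600) = 7.737 × 2.813 = 21.77 yr.

21.8 yr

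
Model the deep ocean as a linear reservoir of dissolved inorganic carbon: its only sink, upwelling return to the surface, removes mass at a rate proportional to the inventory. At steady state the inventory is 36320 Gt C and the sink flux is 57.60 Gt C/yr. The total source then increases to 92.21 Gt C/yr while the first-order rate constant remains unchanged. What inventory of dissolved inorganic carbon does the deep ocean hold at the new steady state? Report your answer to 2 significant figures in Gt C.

Rate constant k = F/M = 57.60 / 36320 = 0.001586 yr⁻¹.
At the new steady state, source = k·M_new ⇒ M_new = 92.21 / 0.001586 = 58140 Gt C.
(Equivalently M_new = M × F_new/F_old = 36320 × 92.21/57.60.)

58000 Gt C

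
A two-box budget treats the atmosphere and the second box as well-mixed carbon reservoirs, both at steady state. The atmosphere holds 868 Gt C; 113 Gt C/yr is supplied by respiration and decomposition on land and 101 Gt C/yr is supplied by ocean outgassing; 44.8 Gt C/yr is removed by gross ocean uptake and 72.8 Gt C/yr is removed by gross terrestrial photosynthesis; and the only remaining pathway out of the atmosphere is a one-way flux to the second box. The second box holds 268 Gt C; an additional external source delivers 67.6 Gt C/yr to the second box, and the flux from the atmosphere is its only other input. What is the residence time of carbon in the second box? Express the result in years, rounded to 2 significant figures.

1.6 yr

Balance the atmosphere: ΣF_in = 113 + 101 = 214.00 Gt C/yr.
Flux to the second box = ΣF_in − (44.8 + 72.8) = 96.400 Gt C/yr.
Total input to the second box = 96.400 + 67.6 = 164.00 Gt C/yr; at steady state this equals its total output.
τ = M / F = 268 / 164.00 = 1.634 yr.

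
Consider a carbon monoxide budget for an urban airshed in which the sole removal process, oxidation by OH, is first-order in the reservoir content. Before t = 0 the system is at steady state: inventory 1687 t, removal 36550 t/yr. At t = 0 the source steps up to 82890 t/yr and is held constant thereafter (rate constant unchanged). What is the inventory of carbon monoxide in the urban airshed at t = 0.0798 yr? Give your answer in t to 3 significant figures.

The sink rate constant is k = F₀/M₀ = 36550/1687 = 21.67 yr⁻¹.
Solving dM/dt = F₁ − kM with M(0) = M₀ gives M(t) = F₁/k + (M₀ − F₁/k)·e^(−kt).
F₁/k = 82890/21.67 = 3825.9 t; kt = 21.67 × 0.0798 = 1.729, e^(−kt) = 0.1775.
M(0.0798) = 3825.9 + (1687 − 3825.9) × 0.1775 = 3825.9 − 379.6 = 3446.3 t.

3450 t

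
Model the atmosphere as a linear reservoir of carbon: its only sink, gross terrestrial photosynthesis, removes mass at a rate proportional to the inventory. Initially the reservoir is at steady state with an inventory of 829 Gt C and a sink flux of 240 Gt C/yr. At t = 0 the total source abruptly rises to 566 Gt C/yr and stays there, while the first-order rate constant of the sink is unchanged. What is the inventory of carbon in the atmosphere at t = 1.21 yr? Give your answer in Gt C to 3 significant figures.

1160 Gt C

τ = M₀/F₀ = 829/240 = 3.454 yr; rate constant k = 1/τ.
New steady state M_∞ = F₁/k = F₁·τ = 566 × 3.454 = 1955.1 Gt C.
M(t) = M_∞ + (M₀ − M_∞)·e^(−t/τ); t/τ = 1.21/3.454 = 0.3503, so e^(−t/τ) = 0.7045.
M(t) = 1955.1 − 1126 × 0.7045 = 1161.8 Gt C.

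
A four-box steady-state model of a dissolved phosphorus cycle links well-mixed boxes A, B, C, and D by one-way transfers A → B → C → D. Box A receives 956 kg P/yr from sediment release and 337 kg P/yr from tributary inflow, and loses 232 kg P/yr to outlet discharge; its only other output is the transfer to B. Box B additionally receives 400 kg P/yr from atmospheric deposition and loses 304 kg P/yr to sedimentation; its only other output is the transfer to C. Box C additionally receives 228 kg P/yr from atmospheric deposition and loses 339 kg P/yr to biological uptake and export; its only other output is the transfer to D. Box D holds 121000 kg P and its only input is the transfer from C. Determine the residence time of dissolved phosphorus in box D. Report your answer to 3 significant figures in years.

116 yr

Box A: F(A→B) = (956 + 337) − 232 = 1061.0 kg P/yr.
Box B: F(B→C) = (1061.0 + 400) − 304 = 1157.0 kg P/yr.
Box C: F(C→D) = (1157.0 + 228) − 339 = 1046.0 kg P/yr.
Box D throughput = its input = 1046.0 kg P/yr; τ = 121000 / 1046.0 = 115.7 yr.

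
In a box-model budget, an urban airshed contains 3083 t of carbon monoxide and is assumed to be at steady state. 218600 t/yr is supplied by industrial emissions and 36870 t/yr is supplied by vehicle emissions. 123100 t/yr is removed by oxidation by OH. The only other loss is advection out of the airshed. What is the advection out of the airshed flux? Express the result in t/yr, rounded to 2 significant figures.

130000 t/yr

At steady state ΣF_in = ΣF_out.
ΣF_in = 218600 + 36870 = 255470 t/yr.
Advection out of the airshed flux = ΣF_in − (123100) = 255470 − 123100 = 132400 t/yr.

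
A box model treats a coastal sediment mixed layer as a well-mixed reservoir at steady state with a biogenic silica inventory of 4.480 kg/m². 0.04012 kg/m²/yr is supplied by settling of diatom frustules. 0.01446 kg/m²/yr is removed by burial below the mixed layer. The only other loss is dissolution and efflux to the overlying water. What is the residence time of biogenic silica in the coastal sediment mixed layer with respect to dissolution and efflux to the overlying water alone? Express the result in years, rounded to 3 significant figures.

At steady state ΣF_in = ΣF_out.
ΣF_in = 0.040120 kg/m²/yr.
Dissolution and efflux to the overlying water flux = ΣF_in − (0.01446) = 0.040120 − 0.01446 = 0.02566 kg/m²/yr.
τ = M / F = 4.480 / 0.02566 = 174.6 yr.

175 yr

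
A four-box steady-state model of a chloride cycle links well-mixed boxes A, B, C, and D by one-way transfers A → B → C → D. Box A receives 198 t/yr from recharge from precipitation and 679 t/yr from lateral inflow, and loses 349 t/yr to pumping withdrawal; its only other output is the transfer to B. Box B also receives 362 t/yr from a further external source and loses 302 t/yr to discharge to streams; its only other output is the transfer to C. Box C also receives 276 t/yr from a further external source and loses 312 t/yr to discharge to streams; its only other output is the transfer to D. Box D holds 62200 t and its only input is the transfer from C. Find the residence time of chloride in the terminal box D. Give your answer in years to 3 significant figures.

Box A: F(A→B) = (198 + 679) − 349 = 528.00 t/yr.
Box B: F(B→C) = (528.00 + 362) − 302 = 588.00 t/yr.
Box C: F(C→D) = (588.00 + 276) − 312 = 552.00 t/yr.
Box D throughput = its input = 552.00 t/yr; τ = 62200 / 552.00 = 112.7 yr.

113 yr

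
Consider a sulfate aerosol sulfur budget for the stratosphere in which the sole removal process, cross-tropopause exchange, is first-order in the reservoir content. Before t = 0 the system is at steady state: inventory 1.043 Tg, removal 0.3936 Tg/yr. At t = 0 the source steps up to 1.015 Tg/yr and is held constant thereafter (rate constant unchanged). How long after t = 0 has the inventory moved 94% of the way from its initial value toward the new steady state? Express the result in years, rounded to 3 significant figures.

τ = M₀/F₀ = 1.043/0.3936 = 2.650 yr.
The remaining gap fraction is e^(−t/τ); 94% covered ⇒ e^(−t/τ) = 0.0600.
t = −τ ln(0.0600) = 2.650 × 2.813 = 7.455 yr.

7.46 yr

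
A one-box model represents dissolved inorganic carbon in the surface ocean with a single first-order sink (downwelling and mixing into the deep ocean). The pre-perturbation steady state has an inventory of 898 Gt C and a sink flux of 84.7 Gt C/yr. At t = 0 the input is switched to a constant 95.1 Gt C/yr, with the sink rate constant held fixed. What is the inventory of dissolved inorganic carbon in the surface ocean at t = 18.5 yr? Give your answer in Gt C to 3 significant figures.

The sink rate constant is k = F₀/M₀ = 84.7/898 = 0.09432 yr⁻¹.
Solving dM/dt = F₁ − kM with M(0) = M₀ gives M(t) = F₁/k + (M₀ − F₁/k)·e^(−kt).
F₁/k = 95.1/0.09432 = 1008.3 Gt C; kt = 0.09432 × 18.5 = 1.745, e^(−kt) = 0.1747.
M(18.5) = 1008.3 + (898 − 1008.3) × 0.1747 = 1008.3 − 19.26 = 989.00 Gt C.

989 Gt C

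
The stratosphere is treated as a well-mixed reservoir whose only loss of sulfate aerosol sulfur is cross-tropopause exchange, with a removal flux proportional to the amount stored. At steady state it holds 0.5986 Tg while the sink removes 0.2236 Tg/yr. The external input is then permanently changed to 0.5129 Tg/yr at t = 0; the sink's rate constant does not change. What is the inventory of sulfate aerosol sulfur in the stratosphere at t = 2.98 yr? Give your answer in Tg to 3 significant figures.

1.12 Tg

The sink rate constant is k = F₀/M₀ = 0.2236/0.5986 = 0.3735 yr⁻¹.
Solving dM/dt = F₁ − kM with M(0) = M₀ gives M(t) = F₁/k + (M₀ − F₁/k)·e^(−kt).
F₁/k = 0.5129/0.3735 = 1.3731 Tg; kt = 0.3735 × 2.98 = 1.113, e^(−kt) = 0.3285.
M(2.98) = 1.3731 + (0.5986 − 1.3731) × 0.3285 = 1.3731 − 0.2544 = 1.1186 Tg.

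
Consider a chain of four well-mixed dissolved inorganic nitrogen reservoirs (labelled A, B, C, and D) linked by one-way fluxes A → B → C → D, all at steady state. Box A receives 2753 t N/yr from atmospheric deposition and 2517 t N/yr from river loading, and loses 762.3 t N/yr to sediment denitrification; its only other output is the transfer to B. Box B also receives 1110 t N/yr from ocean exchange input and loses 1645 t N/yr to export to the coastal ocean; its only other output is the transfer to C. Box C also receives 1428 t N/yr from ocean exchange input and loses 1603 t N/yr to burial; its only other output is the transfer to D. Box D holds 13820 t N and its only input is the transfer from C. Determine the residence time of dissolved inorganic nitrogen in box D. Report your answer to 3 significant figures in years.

Box A: F(A→B) = (2753 + 2517) − 762.3 = 4507.7 t N/yr.
Box B: F(B→C) = (4507.7 + 1110) − 1645 = 3972.7 t N/yr.
Box C: F(C→D) = (3972.7 + 1428) − 1603 = 3797.7 t N/yr.
Box D throughput = its input = 3797.7 t N/yr; τ = 13820 / 3797.7 = 3.639 yr.

3.64 yr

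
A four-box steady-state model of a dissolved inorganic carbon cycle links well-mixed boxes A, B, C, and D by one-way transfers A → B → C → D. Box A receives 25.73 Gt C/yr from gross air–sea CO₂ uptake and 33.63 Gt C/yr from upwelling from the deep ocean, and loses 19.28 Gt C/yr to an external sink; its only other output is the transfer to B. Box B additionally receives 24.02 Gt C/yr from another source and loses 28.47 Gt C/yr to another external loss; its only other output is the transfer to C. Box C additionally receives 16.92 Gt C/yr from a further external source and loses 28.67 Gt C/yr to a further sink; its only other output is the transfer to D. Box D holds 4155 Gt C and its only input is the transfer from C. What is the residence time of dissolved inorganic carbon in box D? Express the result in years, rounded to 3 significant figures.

Box A: F(A→B) = (25.73 + 33.63) − 19.28 = 40.080 Gt C/yr.
Box B: F(B→C) = (40.080 + 24.02) − 28.47 = 35.630 Gt C/yr.
Box C: F(C→D) = (35.630 + 16.92) − 28.67 = 23.880 Gt C/yr.
Box D throughput = its input = 23.880 Gt C/yr; τ = 4155 / 23.880 = 174.0 yr.

174 yr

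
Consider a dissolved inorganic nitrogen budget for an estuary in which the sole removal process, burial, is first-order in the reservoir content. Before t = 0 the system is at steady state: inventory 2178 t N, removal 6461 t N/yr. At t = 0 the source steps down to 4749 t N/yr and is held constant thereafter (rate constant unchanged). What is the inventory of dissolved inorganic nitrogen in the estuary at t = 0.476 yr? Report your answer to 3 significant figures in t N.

1740 t N

The sink rate constant is k = F₀/M₀ = 6461/2178 = 2.966 yr⁻¹.
Solving dM/dt = F₁ − kM with M(0) = M₀ gives M(t) = F₁/k + (M₀ − F₁/k)·e^(−kt).
F₁/k = 4749/2.966 = 1600.9 t N; kt = 2.966 × 0.476 = 1.412, e^(−kt) = 0.2436.
M(0.476) = 1600.9 + (2178 − 1600.9) × 0.2436 = 1600.9 + 140.6 = 1741.5 t N.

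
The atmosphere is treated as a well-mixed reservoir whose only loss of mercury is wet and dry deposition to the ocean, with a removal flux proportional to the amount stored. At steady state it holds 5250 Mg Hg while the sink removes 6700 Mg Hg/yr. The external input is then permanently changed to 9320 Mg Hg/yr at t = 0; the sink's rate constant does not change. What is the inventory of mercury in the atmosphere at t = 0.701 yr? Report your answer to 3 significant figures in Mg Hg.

6460 Mg Hg

The sink rate constant is k = F₀/M₀ = 6700/5250 = 1.276 yr⁻¹.
Solving dM/dt = F₁ − kM with M(0) = M₀ gives M(t) = F₁/k + (M₀ − F₁/k)·e^(−kt).
F₁/k = 9320/1.276 = 7303.0 Mg Hg; kt = 1.276 × 0.701 = 0.8946, e^(−kt) = 0.4088.
M(0.701) = 7303.0 + (5250 − 7303.0) × 0.4088 = 7303.0 − 839.2 = 6463.8 Mg Hg.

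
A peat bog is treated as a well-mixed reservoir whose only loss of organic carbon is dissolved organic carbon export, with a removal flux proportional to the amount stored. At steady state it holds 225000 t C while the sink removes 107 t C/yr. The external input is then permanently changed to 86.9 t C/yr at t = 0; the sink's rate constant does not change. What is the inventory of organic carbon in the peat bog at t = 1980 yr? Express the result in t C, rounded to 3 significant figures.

The sink rate constant is k = F₀/M₀ = 107/225000 = 0.0004756 yr⁻¹.
Solving dM/dt = F₁ − kM with M(0) = M₀ gives M(t) = F₁/k + (M₀ − F₁/k)·e^(−kt).
F₁/k = 86.9/0.0004756 = 182730 t C; kt = 0.0004756 × 1980 = 0.9416, e^(−kt) = 0.3900.
M(1980) = 182730 + (225000 − 182730) × 0.3900 = 182730 + 16480 = 199220 t C.

199000 t C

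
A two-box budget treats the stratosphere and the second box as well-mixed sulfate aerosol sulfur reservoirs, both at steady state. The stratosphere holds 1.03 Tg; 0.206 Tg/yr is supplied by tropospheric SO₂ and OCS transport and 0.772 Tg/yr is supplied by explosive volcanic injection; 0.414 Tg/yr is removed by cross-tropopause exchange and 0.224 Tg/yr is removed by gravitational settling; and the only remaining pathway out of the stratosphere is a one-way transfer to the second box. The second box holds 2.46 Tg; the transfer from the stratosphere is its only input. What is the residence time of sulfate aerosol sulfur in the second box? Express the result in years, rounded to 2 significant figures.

7.2 yr

Balance the stratosphere: ΣF_in = 0.206 + 0.772 = 0.97800 Tg/yr.
Transfer to the second box = ΣF_in − (0.414 + 0.224) = 0.34000 Tg/yr.
At steady state the output of the second box equals its input, 0.34000 Tg/yr.
τ = M / F = 2.46 / 0.34000 = 7.235 yr.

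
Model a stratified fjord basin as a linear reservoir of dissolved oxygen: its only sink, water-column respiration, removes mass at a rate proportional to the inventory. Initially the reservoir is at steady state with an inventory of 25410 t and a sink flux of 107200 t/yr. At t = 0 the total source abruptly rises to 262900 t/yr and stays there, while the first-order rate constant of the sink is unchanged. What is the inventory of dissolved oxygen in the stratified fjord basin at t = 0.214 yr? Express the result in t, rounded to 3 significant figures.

The sink rate constant is k = F₀/M₀ = 107200/25410 = 4.219 yr⁻¹.
Solving dM/dt = F₁ − kM with M(0) = M₀ gives M(t) = F₁/k + (M₀ − F₁/k)·e^(−kt).
F₁/k = 262900/4.219 = 62316 t; kt = 4.219 × 0.214 = 0.9028, e^(−kt) = 0.4054.
M(0.214) = 62316 + (25410 − 62316) × 0.4054 = 62316 − 14960 = 47354 t.

47400 t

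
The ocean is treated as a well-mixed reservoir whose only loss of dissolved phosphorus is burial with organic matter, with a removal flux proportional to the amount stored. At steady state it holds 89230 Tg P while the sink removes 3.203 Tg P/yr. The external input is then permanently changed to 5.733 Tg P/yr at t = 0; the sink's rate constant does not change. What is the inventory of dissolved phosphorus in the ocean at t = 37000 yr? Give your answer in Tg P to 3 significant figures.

The sink rate constant is k = F₀/M₀ = 3.203/89230 = 3.590×10^-5 yr⁻¹.
Solving dM/dt = F₁ − kM with M(0) = M₀ gives M(t) = F₁/k + (M₀ − F₁/k)·e^(−kt).
F₁/k = 5.733/3.590×10^-5 = 159710 Tg P; kt = 3.590×10^-5 × 37000 = 1.328, e^(−kt) = 0.2650.
M(37000) = 159710 + (89230 − 159710) × 0.2650 = 159710 − 18680 = 141040 Tg P.

141000 Tg P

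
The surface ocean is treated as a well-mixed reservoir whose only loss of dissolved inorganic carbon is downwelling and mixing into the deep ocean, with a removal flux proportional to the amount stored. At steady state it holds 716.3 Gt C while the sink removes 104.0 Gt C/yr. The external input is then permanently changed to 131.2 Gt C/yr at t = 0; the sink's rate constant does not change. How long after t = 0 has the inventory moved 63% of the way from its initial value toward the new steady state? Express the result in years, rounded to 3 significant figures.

6.85 yr

τ = M₀/F₀ = 716.3/104.0 = 6.887 yr.
The remaining gap fraction is e^(−t/τ); 63% covered ⇒ e^(−t/τ) = 0.370.
t = −τ ln(0.370) = 6.887 × 0.9943 = 6.848 yr.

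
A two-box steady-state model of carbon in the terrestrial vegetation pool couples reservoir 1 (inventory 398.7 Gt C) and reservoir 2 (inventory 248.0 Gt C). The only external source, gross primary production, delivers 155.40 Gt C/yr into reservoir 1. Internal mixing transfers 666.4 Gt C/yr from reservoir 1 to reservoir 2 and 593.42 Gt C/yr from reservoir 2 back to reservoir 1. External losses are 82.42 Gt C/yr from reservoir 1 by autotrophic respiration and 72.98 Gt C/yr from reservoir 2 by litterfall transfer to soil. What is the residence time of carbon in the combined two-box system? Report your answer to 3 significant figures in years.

Treat the two boxes together as one reservoir: the mixing fluxes between them are internal recycling, so τ = ΣM / Σ(external losses).
M_total = 398.7 + 248.0 = 646.70 Gt C.
ΣF_external_out = 82.42 + 72.98 = 155.40 Gt C/yr.
τ = M_total / ΣF_ext = 646.70 / 155.40 = 4.162 yr.

4.16 yr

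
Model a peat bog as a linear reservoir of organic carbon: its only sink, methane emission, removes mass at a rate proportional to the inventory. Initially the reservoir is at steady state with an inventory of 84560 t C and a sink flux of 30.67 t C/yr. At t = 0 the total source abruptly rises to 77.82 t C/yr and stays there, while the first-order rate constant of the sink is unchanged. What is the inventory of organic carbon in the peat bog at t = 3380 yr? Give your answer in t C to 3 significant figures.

Residence time τ = M₀/F₀ = 2757 yr. The eventual steady state is M_∞ = M₀·(F₁/F₀) = 84560 × 77.82/30.67 = 214560 t C.
The anomaly ΔM(t) = M(t) − M_∞ decays as ΔM₀·e^(−t/τ) with ΔM₀ = 84560 − 214560 = −130000 t C.
At t = 3380 yr, e^(−t/τ) = e^(−1.226) = 0.2935, so ΔM = −38150 t C and M = 214560 − 38150 = 176400 t C.

176000 t C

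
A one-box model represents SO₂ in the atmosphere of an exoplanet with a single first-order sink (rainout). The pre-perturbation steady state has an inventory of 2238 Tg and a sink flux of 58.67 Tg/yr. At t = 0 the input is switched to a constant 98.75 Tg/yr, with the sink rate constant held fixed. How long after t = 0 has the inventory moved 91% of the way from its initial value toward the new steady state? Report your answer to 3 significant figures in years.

τ = M₀/F₀ = 2238/58.67 = 38.15 yr.
The remaining gap fraction is e^(−t/τ); 91% covered ⇒ e^(−t/τ) = 0.0900.
t = −τ ln(0.0900) = 38.15 × 2.408 = 91.85 yr.

91.9 yr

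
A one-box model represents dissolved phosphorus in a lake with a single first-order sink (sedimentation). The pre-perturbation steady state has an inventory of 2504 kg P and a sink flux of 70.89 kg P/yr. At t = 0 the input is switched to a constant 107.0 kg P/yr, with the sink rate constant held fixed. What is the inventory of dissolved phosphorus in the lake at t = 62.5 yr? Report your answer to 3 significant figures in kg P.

The sink rate constant is k = F₀/M₀ = 70.89/2504 = 0.02831 yr⁻¹.
Solving dM/dt = F₁ − kM with M(0) = M₀ gives M(t) = F₁/k + (M₀ − F₁/k)·e^(−kt).
F₁/k = 107.0/0.02831 = 3779.5 kg P; kt = 0.02831 × 62.5 = 1.769, e^(−kt) = 0.1704.
M(62.5) = 3779.5 + (2504 − 3779.5) × 0.1704 = 3779.5 − 217.4 = 3562.1 kg P.

3560 kg P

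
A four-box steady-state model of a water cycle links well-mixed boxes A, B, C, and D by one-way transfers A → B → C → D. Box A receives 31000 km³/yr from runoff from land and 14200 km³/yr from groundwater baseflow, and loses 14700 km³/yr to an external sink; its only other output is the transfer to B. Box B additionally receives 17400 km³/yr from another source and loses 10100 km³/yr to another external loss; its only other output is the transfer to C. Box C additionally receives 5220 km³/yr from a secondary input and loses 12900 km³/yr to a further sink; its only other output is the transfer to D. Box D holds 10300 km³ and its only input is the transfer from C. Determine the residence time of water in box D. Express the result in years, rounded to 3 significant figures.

Box A: F(A→B) = (31000 + 14200) − 14700 = 30500 km³/yr.
Box B: F(B→C) = (30500 + 17400) − 10100 = 37800 km³/yr.
Box C: F(C→D) = (37800 + 5220) − 12900 = 30120 km³/yr.
Box D throughput = its input = 30120 km³/yr; τ = 10300 / 30120 = 0.3420 yr.

0.342 yr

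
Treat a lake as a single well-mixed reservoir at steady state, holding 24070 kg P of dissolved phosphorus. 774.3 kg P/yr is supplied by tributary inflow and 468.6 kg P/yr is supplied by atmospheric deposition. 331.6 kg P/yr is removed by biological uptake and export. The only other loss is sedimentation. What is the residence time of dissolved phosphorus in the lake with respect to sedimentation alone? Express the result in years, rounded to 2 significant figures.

At steady state ΣF_in = ΣF_out.
ΣF_in = 774.3 + 468.6 = 1242.9 kg P/yr.
Sedimentation flux = ΣF_in − (331.6) = 1242.9 − 331.6 = 911.3 kg P/yr.
τ = M / F = 24070 / 911.3 = 26.41 yr.

26 yr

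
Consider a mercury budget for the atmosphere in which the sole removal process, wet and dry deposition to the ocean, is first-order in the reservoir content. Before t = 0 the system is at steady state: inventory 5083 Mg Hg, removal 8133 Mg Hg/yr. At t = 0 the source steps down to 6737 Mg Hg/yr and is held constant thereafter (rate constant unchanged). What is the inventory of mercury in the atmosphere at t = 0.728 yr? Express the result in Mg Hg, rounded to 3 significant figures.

4480 Mg Hg

The sink rate constant is k = F₀/M₀ = 8133/5083 = 1.600 yr⁻¹.
Solving dM/dt = F₁ − kM with M(0) = M₀ gives M(t) = F₁/k + (M₀ − F₁/k)·e^(−kt).
F₁/k = 6737/1.600 = 4210.5 Mg Hg; kt = 1.600 × 0.728 = 1.165, e^(−kt) = 0.3120.
M(0.728) = 4210.5 + (5083 − 4210.5) × 0.3120 = 4210.5 + 272.2 = 4482.7 Mg Hg.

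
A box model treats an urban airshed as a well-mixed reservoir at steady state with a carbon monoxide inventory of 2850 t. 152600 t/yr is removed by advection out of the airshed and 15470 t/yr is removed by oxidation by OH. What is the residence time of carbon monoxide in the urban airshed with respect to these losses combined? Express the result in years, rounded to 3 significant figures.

0.0170 yr

Total removal = 152600 + 15470 = 168070 t/yr.
τ = M / ΣF_out = 2850 / 168070 = 0.01696 yr.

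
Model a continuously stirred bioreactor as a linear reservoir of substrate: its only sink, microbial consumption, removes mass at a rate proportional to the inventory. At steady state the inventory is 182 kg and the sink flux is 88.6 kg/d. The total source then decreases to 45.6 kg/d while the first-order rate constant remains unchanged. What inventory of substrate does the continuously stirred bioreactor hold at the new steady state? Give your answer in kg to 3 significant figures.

Rate constant k = F/M = 88.6 / 182 = 0.4868 d⁻¹.
At the new steady state, source = k·M_new ⇒ M_new = 45.6 / 0.4868 = 93.67 kg.
(Equivalently M_new = M × F_new/F_old = 182 × 45.6/88.6.)

93.7 kg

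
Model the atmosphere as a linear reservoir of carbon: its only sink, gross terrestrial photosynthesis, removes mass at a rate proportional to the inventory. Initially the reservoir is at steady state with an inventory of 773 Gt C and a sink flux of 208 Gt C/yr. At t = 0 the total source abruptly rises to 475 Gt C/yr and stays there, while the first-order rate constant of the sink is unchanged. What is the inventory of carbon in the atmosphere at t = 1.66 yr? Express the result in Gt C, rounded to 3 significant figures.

1130 Gt C

τ = M₀/F₀ = 773/208 = 3.716 yr; rate constant k = 1/τ.
New steady state M_∞ = F₁/k = F₁·τ = 475 × 3.716 = 1765.3 Gt C.
M(t) = M_∞ + (M₀ − M_∞)·e^(−t/τ); t/τ = 1.66/3.716 = 0.4467, so e^(−t/τ) = 0.6398.
M(t) = 1765.3 − 992.3 × 0.6398 = 1130.5 Gt C.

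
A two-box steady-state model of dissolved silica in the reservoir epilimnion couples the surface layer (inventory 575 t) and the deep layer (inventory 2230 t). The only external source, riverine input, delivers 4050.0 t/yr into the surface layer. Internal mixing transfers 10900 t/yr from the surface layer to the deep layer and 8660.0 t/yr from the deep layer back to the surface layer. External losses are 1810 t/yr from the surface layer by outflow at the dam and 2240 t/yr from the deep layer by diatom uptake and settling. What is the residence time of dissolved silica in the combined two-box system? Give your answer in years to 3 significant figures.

0.693 yr

Residence time in the combined system uses the total inventory and the total *external* removal — internal exchanges between the two boxes cancel.
M_total = 575 + 2230 = 2805.0 t.
ΣF_external_out = 1810 + 2240 = 4050.0 t/yr.
τ = M_total / ΣF_ext = 2805.0 / 4050.0 = 0.6926 yr.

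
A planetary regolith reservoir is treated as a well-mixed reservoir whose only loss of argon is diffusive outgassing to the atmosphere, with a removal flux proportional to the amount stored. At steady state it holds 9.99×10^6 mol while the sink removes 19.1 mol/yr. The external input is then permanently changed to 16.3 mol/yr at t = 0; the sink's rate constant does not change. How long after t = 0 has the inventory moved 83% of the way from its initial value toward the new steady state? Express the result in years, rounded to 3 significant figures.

927000 yr

τ = M₀/F₀ = 9.99×10^6/19.1 = 523000 yr.
The remaining gap fraction is e^(−t/τ); 83% covered ⇒ e^(−t/τ) = 0.170.
t = −τ ln(0.170) = 523000 × 1.772 = 926800 yr.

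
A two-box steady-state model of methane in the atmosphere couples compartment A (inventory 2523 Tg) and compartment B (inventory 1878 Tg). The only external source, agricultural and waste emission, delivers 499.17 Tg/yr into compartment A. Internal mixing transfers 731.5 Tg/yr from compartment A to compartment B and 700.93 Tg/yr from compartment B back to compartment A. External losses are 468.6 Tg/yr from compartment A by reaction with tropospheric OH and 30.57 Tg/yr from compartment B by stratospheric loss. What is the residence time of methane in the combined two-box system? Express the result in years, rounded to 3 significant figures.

Treat the two boxes together as one reservoir: the mixing fluxes between them are internal recycling, so τ = ΣM / Σ(external losses).
M_total = 2523 + 1878 = 4401.0 Tg.
ΣF_external_out = 468.6 + 30.57 = 499.17 Tg/yr.
τ = M_total / ΣF_ext = 4401.0 / 499.17 = 8.817 yr.

8.82 yr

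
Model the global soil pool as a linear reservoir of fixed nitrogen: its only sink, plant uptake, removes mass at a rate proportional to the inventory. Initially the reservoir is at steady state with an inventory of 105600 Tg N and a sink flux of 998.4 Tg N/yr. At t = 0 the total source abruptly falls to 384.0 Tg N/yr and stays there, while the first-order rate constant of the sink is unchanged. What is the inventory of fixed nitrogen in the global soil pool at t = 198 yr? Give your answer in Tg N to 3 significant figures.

50600 Tg N

τ = M₀/F₀ = 105600/998.4 = 105.8 yr; rate constant k = 1/τ.
New steady state M_∞ = F₁/k = F₁·τ = 384.0 × 105.8 = 40615 Tg N.
M(t) = M_∞ + (M₀ − M_∞)·e^(−t/τ); t/τ = 198/105.8 = 1.872, so e^(−t/τ) = 0.1538.
M(t) = 40615 + 64980 × 0.1538 = 50611 Tg N.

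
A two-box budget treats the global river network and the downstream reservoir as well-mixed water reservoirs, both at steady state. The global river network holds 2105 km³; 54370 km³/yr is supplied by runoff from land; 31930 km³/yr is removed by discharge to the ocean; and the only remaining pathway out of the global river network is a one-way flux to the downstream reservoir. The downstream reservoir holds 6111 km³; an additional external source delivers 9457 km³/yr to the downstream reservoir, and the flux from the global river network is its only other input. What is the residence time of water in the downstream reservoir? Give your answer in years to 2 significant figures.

0.19 yr

Balance the global river network: ΣF_in = 54370 km³/yr.
Flux to the downstream reservoir = ΣF_in − (31930) = 22440 km³/yr.
Total input to the downstream reservoir = 22440 + 9457 = 31897 km³/yr; at steady state this equals its total output.
τ = M / F = 6111 / 31897 = 0.1916 yr.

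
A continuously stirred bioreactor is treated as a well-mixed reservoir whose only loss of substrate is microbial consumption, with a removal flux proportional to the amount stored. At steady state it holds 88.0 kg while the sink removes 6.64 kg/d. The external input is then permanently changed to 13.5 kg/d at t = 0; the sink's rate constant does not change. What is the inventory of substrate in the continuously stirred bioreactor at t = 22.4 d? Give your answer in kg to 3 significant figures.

τ = M₀/F₀ = 88.0/6.64 = 13.25 d; rate constant k = 1/τ.
New steady state M_∞ = F₁/k = F₁·τ = 13.5 × 13.25 = 178.92 kg.
M(t) = M_∞ + (M₀ − M_∞)·e^(−t/τ); t/τ = 22.4/13.25 = 1.690, so e^(−t/τ) = 0.1845.
M(t) = 178.92 − 90.92 × 0.1845 = 162.14 kg.

162 kg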